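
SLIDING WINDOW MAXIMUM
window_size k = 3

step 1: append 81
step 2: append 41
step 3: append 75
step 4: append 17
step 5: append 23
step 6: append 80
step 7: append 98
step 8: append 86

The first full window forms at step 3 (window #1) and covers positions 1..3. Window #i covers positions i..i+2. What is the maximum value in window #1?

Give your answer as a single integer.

step 1: append 81 -> window=[81] (not full yet)
step 2: append 41 -> window=[81, 41] (not full yet)
step 3: append 75 -> window=[81, 41, 75] -> max=81
Window #1 max = 81

Answer: 81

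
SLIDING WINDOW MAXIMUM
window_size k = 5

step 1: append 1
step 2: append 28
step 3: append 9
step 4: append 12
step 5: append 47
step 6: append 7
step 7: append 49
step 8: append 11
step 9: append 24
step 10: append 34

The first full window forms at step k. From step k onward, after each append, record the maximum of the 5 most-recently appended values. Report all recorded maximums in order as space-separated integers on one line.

step 1: append 1 -> window=[1] (not full yet)
step 2: append 28 -> window=[1, 28] (not full yet)
step 3: append 9 -> window=[1, 28, 9] (not full yet)
step 4: append 12 -> window=[1, 28, 9, 12] (not full yet)
step 5: append 47 -> window=[1, 28, 9, 12, 47] -> max=47
step 6: append 7 -> window=[28, 9, 12, 47, 7] -> max=47
step 7: append 49 -> window=[9, 12, 47, 7, 49] -> max=49
step 8: append 11 -> window=[12, 47, 7, 49, 11] -> max=49
step 9: append 24 -> window=[47, 7, 49, 11, 24] -> max=49
step 10: append 34 -> window=[7, 49, 11, 24, 34] -> max=49

Answer: 47 47 49 49 49 49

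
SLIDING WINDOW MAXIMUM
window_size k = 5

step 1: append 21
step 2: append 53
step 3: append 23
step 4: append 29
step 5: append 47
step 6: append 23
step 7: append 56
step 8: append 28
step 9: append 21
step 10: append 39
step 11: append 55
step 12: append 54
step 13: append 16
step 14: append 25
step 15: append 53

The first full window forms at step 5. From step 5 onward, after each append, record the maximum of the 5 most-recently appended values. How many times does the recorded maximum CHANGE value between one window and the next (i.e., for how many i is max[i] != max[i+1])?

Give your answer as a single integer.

step 1: append 21 -> window=[21] (not full yet)
step 2: append 53 -> window=[21, 53] (not full yet)
step 3: append 23 -> window=[21, 53, 23] (not full yet)
step 4: append 29 -> window=[21, 53, 23, 29] (not full yet)
step 5: append 47 -> window=[21, 53, 23, 29, 47] -> max=53
step 6: append 23 -> window=[53, 23, 29, 47, 23] -> max=53
step 7: append 56 -> window=[23, 29, 47, 23, 56] -> max=56
step 8: append 28 -> window=[29, 47, 23, 56, 28] -> max=56
step 9: append 21 -> window=[47, 23, 56, 28, 21] -> max=56
step 10: append 39 -> window=[23, 56, 28, 21, 39] -> max=56
step 11: append 55 -> window=[56, 28, 21, 39, 55] -> max=56
step 12: append 54 -> window=[28, 21, 39, 55, 54] -> max=55
step 13: append 16 -> window=[21, 39, 55, 54, 16] -> max=55
step 14: append 25 -> window=[39, 55, 54, 16, 25] -> max=55
step 15: append 53 -> window=[55, 54, 16, 25, 53] -> max=55
Recorded maximums: 53 53 56 56 56 56 56 55 55 55 55
Changes between consecutive maximums: 2

Answer: 2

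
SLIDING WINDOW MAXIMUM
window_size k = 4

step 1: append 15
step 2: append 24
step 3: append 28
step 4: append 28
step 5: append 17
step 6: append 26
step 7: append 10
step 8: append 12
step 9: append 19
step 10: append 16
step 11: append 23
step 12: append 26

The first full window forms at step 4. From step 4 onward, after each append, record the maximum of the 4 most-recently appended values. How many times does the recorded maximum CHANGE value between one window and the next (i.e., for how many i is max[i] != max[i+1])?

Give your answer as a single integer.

step 1: append 15 -> window=[15] (not full yet)
step 2: append 24 -> window=[15, 24] (not full yet)
step 3: append 28 -> window=[15, 24, 28] (not full yet)
step 4: append 28 -> window=[15, 24, 28, 28] -> max=28
step 5: append 17 -> window=[24, 28, 28, 17] -> max=28
step 6: append 26 -> window=[28, 28, 17, 26] -> max=28
step 7: append 10 -> window=[28, 17, 26, 10] -> max=28
step 8: append 12 -> window=[17, 26, 10, 12] -> max=26
step 9: append 19 -> window=[26, 10, 12, 19] -> max=26
step 10: append 16 -> window=[10, 12, 19, 16] -> max=19
step 11: append 23 -> window=[12, 19, 16, 23] -> max=23
step 12: append 26 -> window=[19, 16, 23, 26] -> max=26
Recorded maximums: 28 28 28 28 26 26 19 23 26
Changes between consecutive maximums: 4

Answer: 4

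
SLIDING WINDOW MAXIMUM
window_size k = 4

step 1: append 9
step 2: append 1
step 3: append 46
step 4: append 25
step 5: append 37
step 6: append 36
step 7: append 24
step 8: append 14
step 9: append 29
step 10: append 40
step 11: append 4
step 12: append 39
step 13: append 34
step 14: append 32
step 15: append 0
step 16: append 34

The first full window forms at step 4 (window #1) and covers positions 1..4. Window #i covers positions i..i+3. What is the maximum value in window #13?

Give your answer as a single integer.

step 1: append 9 -> window=[9] (not full yet)
step 2: append 1 -> window=[9, 1] (not full yet)
step 3: append 46 -> window=[9, 1, 46] (not full yet)
step 4: append 25 -> window=[9, 1, 46, 25] -> max=46
step 5: append 37 -> window=[1, 46, 25, 37] -> max=46
step 6: append 36 -> window=[46, 25, 37, 36] -> max=46
step 7: append 24 -> window=[25, 37, 36, 24] -> max=37
step 8: append 14 -> window=[37, 36, 24, 14] -> max=37
step 9: append 29 -> window=[36, 24, 14, 29] -> max=36
step 10: append 40 -> window=[24, 14, 29, 40] -> max=40
step 11: append 4 -> window=[14, 29, 40, 4] -> max=40
step 12: append 39 -> window=[29, 40, 4, 39] -> max=40
step 13: append 34 -> window=[40, 4, 39, 34] -> max=40
step 14: append 32 -> window=[4, 39, 34, 32] -> max=39
step 15: append 0 -> window=[39, 34, 32, 0] -> max=39
step 16: append 34 -> window=[34, 32, 0, 34] -> max=34
Window #13 max = 34

Answer: 34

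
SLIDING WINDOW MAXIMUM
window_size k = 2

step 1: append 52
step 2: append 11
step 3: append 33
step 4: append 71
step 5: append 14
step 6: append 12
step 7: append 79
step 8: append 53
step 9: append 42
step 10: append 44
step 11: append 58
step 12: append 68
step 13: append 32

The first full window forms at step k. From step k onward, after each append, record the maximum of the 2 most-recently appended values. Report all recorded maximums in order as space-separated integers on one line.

step 1: append 52 -> window=[52] (not full yet)
step 2: append 11 -> window=[52, 11] -> max=52
step 3: append 33 -> window=[11, 33] -> max=33
step 4: append 71 -> window=[33, 71] -> max=71
step 5: append 14 -> window=[71, 14] -> max=71
step 6: append 12 -> window=[14, 12] -> max=14
step 7: append 79 -> window=[12, 79] -> max=79
step 8: append 53 -> window=[79, 53] -> max=79
step 9: append 42 -> window=[53, 42] -> max=53
step 10: append 44 -> window=[42, 44] -> max=44
step 11: append 58 -> window=[44, 58] -> max=58
step 12: append 68 -> window=[58, 68] -> max=68
step 13: append 32 -> window=[68, 32] -> max=68

Answer: 52 33 71 71 14 79 79 53 44 58 68 68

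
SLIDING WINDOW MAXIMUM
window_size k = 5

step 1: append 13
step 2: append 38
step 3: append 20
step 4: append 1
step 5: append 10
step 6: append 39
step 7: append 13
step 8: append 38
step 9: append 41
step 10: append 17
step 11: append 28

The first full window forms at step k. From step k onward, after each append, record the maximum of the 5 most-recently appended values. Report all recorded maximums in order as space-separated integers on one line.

Answer: 38 39 39 39 41 41 41

Derivation:
step 1: append 13 -> window=[13] (not full yet)
step 2: append 38 -> window=[13, 38] (not full yet)
step 3: append 20 -> window=[13, 38, 20] (not full yet)
step 4: append 1 -> window=[13, 38, 20, 1] (not full yet)
step 5: append 10 -> window=[13, 38, 20, 1, 10] -> max=38
step 6: append 39 -> window=[38, 20, 1, 10, 39] -> max=39
step 7: append 13 -> window=[20, 1, 10, 39, 13] -> max=39
step 8: append 38 -> window=[1, 10, 39, 13, 38] -> max=39
step 9: append 41 -> window=[10, 39, 13, 38, 41] -> max=41
step 10: append 17 -> window=[39, 13, 38, 41, 17] -> max=41
step 11: append 28 -> window=[13, 38, 41, 17, 28] -> max=41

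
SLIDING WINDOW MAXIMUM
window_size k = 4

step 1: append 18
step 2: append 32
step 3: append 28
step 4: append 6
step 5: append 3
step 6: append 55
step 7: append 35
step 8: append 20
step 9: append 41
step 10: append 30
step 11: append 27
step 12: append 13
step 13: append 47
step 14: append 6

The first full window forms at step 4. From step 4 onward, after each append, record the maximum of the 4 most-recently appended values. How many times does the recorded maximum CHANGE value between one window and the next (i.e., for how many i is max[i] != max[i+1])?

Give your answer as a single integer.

step 1: append 18 -> window=[18] (not full yet)
step 2: append 32 -> window=[18, 32] (not full yet)
step 3: append 28 -> window=[18, 32, 28] (not full yet)
step 4: append 6 -> window=[18, 32, 28, 6] -> max=32
step 5: append 3 -> window=[32, 28, 6, 3] -> max=32
step 6: append 55 -> window=[28, 6, 3, 55] -> max=55
step 7: append 35 -> window=[6, 3, 55, 35] -> max=55
step 8: append 20 -> window=[3, 55, 35, 20] -> max=55
step 9: append 41 -> window=[55, 35, 20, 41] -> max=55
step 10: append 30 -> window=[35, 20, 41, 30] -> max=41
step 11: append 27 -> window=[20, 41, 30, 27] -> max=41
step 12: append 13 -> window=[41, 30, 27, 13] -> max=41
step 13: append 47 -> window=[30, 27, 13, 47] -> max=47
step 14: append 6 -> window=[27, 13, 47, 6] -> max=47
Recorded maximums: 32 32 55 55 55 55 41 41 41 47 47
Changes between consecutive maximums: 3

Answer: 3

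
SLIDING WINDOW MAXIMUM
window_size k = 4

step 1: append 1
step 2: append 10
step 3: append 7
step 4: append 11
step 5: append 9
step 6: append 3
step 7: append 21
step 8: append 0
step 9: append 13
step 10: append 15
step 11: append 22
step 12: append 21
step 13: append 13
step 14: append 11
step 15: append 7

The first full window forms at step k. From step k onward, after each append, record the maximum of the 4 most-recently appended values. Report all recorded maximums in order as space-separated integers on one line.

Answer: 11 11 11 21 21 21 21 22 22 22 22 21

Derivation:
step 1: append 1 -> window=[1] (not full yet)
step 2: append 10 -> window=[1, 10] (not full yet)
step 3: append 7 -> window=[1, 10, 7] (not full yet)
step 4: append 11 -> window=[1, 10, 7, 11] -> max=11
step 5: append 9 -> window=[10, 7, 11, 9] -> max=11
step 6: append 3 -> window=[7, 11, 9, 3] -> max=11
step 7: append 21 -> window=[11, 9, 3, 21] -> max=21
step 8: append 0 -> window=[9, 3, 21, 0] -> max=21
step 9: append 13 -> window=[3, 21, 0, 13] -> max=21
step 10: append 15 -> window=[21, 0, 13, 15] -> max=21
step 11: append 22 -> window=[0, 13, 15, 22] -> max=22
step 12: append 21 -> window=[13, 15, 22, 21] -> max=22
step 13: append 13 -> window=[15, 22, 21, 13] -> max=22
step 14: append 11 -> window=[22, 21, 13, 11] -> max=22
step 15: append 7 -> window=[21, 13, 11, 7] -> max=21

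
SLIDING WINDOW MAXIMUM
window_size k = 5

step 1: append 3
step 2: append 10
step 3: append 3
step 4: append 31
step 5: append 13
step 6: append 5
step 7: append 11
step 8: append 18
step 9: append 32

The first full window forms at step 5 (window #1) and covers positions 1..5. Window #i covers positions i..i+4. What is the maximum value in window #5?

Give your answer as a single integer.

step 1: append 3 -> window=[3] (not full yet)
step 2: append 10 -> window=[3, 10] (not full yet)
step 3: append 3 -> window=[3, 10, 3] (not full yet)
step 4: append 31 -> window=[3, 10, 3, 31] (not full yet)
step 5: append 13 -> window=[3, 10, 3, 31, 13] -> max=31
step 6: append 5 -> window=[10, 3, 31, 13, 5] -> max=31
step 7: append 11 -> window=[3, 31, 13, 5, 11] -> max=31
step 8: append 18 -> window=[31, 13, 5, 11, 18] -> max=31
step 9: append 32 -> window=[13, 5, 11, 18, 32] -> max=32
Window #5 max = 32

Answer: 32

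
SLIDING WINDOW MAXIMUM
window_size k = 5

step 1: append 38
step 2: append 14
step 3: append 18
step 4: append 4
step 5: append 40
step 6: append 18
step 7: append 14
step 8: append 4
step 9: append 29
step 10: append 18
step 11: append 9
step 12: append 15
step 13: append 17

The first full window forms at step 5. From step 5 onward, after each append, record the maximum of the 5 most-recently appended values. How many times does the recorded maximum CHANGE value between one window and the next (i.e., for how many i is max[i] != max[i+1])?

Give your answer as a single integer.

Answer: 1

Derivation:
step 1: append 38 -> window=[38] (not full yet)
step 2: append 14 -> window=[38, 14] (not full yet)
step 3: append 18 -> window=[38, 14, 18] (not full yet)
step 4: append 4 -> window=[38, 14, 18, 4] (not full yet)
step 5: append 40 -> window=[38, 14, 18, 4, 40] -> max=40
step 6: append 18 -> window=[14, 18, 4, 40, 18] -> max=40
step 7: append 14 -> window=[18, 4, 40, 18, 14] -> max=40
step 8: append 4 -> window=[4, 40, 18, 14, 4] -> max=40
step 9: append 29 -> window=[40, 18, 14, 4, 29] -> max=40
step 10: append 18 -> window=[18, 14, 4, 29, 18] -> max=29
step 11: append 9 -> window=[14, 4, 29, 18, 9] -> max=29
step 12: append 15 -> window=[4, 29, 18, 9, 15] -> max=29
step 13: append 17 -> window=[29, 18, 9, 15, 17] -> max=29
Recorded maximums: 40 40 40 40 40 29 29 29 29
Changes between consecutive maximums: 1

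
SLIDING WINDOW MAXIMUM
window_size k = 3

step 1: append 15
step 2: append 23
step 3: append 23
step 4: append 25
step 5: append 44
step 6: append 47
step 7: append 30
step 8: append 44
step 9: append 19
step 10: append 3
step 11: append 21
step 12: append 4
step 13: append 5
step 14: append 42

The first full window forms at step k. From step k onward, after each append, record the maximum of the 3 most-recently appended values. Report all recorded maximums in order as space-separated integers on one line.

Answer: 23 25 44 47 47 47 44 44 21 21 21 42

Derivation:
step 1: append 15 -> window=[15] (not full yet)
step 2: append 23 -> window=[15, 23] (not full yet)
step 3: append 23 -> window=[15, 23, 23] -> max=23
step 4: append 25 -> window=[23, 23, 25] -> max=25
step 5: append 44 -> window=[23, 25, 44] -> max=44
step 6: append 47 -> window=[25, 44, 47] -> max=47
step 7: append 30 -> window=[44, 47, 30] -> max=47
step 8: append 44 -> window=[47, 30, 44] -> max=47
step 9: append 19 -> window=[30, 44, 19] -> max=44
step 10: append 3 -> window=[44, 19, 3] -> max=44
step 11: append 21 -> window=[19, 3, 21] -> max=21
step 12: append 4 -> window=[3, 21, 4] -> max=21
step 13: append 5 -> window=[21, 4, 5] -> max=21
step 14: append 42 -> window=[4, 5, 42] -> max=42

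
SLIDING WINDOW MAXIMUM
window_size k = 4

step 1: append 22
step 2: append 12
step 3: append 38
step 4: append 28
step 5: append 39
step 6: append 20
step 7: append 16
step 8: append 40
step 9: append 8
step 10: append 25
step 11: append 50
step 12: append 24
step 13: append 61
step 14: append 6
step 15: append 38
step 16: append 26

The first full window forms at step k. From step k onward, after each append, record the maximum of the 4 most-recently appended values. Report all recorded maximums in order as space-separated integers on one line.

Answer: 38 39 39 39 40 40 40 50 50 61 61 61 61

Derivation:
step 1: append 22 -> window=[22] (not full yet)
step 2: append 12 -> window=[22, 12] (not full yet)
step 3: append 38 -> window=[22, 12, 38] (not full yet)
step 4: append 28 -> window=[22, 12, 38, 28] -> max=38
step 5: append 39 -> window=[12, 38, 28, 39] -> max=39
step 6: append 20 -> window=[38, 28, 39, 20] -> max=39
step 7: append 16 -> window=[28, 39, 20, 16] -> max=39
step 8: append 40 -> window=[39, 20, 16, 40] -> max=40
step 9: append 8 -> window=[20, 16, 40, 8] -> max=40
step 10: append 25 -> window=[16, 40, 8, 25] -> max=40
step 11: append 50 -> window=[40, 8, 25, 50] -> max=50
step 12: append 24 -> window=[8, 25, 50, 24] -> max=50
step 13: append 61 -> window=[25, 50, 24, 61] -> max=61
step 14: append 6 -> window=[50, 24, 61, 6] -> max=61
step 15: append 38 -> window=[24, 61, 6, 38] -> max=61
step 16: append 26 -> window=[61, 6, 38, 26] -> max=61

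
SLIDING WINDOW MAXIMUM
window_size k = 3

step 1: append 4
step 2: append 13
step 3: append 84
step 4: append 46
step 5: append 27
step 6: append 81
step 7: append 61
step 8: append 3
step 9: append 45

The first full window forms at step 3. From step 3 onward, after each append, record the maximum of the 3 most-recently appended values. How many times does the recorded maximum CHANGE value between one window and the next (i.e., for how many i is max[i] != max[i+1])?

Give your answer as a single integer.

Answer: 2

Derivation:
step 1: append 4 -> window=[4] (not full yet)
step 2: append 13 -> window=[4, 13] (not full yet)
step 3: append 84 -> window=[4, 13, 84] -> max=84
step 4: append 46 -> window=[13, 84, 46] -> max=84
step 5: append 27 -> window=[84, 46, 27] -> max=84
step 6: append 81 -> window=[46, 27, 81] -> max=81
step 7: append 61 -> window=[27, 81, 61] -> max=81
step 8: append 3 -> window=[81, 61, 3] -> max=81
step 9: append 45 -> window=[61, 3, 45] -> max=61
Recorded maximums: 84 84 84 81 81 81 61
Changes between consecutive maximums: 2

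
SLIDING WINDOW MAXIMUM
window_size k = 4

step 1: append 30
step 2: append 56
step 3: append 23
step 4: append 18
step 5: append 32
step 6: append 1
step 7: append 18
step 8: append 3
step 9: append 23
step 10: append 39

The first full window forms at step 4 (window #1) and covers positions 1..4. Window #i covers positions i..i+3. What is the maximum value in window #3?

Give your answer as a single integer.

Answer: 32

Derivation:
step 1: append 30 -> window=[30] (not full yet)
step 2: append 56 -> window=[30, 56] (not full yet)
step 3: append 23 -> window=[30, 56, 23] (not full yet)
step 4: append 18 -> window=[30, 56, 23, 18] -> max=56
step 5: append 32 -> window=[56, 23, 18, 32] -> max=56
step 6: append 1 -> window=[23, 18, 32, 1] -> max=32
Window #3 max = 32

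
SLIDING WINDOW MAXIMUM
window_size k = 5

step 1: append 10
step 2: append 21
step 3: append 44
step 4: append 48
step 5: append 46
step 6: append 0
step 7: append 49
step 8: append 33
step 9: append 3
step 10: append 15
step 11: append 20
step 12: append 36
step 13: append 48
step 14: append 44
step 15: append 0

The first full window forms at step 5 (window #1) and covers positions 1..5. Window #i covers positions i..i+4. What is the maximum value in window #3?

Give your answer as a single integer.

step 1: append 10 -> window=[10] (not full yet)
step 2: append 21 -> window=[10, 21] (not full yet)
step 3: append 44 -> window=[10, 21, 44] (not full yet)
step 4: append 48 -> window=[10, 21, 44, 48] (not full yet)
step 5: append 46 -> window=[10, 21, 44, 48, 46] -> max=48
step 6: append 0 -> window=[21, 44, 48, 46, 0] -> max=48
step 7: append 49 -> window=[44, 48, 46, 0, 49] -> max=49
Window #3 max = 49

Answer: 49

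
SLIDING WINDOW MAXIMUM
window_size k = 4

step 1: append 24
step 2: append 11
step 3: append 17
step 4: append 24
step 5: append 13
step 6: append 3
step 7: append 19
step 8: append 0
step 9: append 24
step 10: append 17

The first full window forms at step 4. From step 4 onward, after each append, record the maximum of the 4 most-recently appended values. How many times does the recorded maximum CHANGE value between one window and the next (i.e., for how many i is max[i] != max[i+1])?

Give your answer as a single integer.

step 1: append 24 -> window=[24] (not full yet)
step 2: append 11 -> window=[24, 11] (not full yet)
step 3: append 17 -> window=[24, 11, 17] (not full yet)
step 4: append 24 -> window=[24, 11, 17, 24] -> max=24
step 5: append 13 -> window=[11, 17, 24, 13] -> max=24
step 6: append 3 -> window=[17, 24, 13, 3] -> max=24
step 7: append 19 -> window=[24, 13, 3, 19] -> max=24
step 8: append 0 -> window=[13, 3, 19, 0] -> max=19
step 9: append 24 -> window=[3, 19, 0, 24] -> max=24
step 10: append 17 -> window=[19, 0, 24, 17] -> max=24
Recorded maximums: 24 24 24 24 19 24 24
Changes between consecutive maximums: 2

Answer: 2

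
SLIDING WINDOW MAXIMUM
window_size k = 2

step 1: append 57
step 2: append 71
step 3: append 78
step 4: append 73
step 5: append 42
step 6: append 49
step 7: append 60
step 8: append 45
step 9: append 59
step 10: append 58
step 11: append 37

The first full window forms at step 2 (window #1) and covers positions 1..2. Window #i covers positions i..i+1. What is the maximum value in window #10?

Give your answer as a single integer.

Answer: 58

Derivation:
step 1: append 57 -> window=[57] (not full yet)
step 2: append 71 -> window=[57, 71] -> max=71
step 3: append 78 -> window=[71, 78] -> max=78
step 4: append 73 -> window=[78, 73] -> max=78
step 5: append 42 -> window=[73, 42] -> max=73
step 6: append 49 -> window=[42, 49] -> max=49
step 7: append 60 -> window=[49, 60] -> max=60
step 8: append 45 -> window=[60, 45] -> max=60
step 9: append 59 -> window=[45, 59] -> max=59
step 10: append 58 -> window=[59, 58] -> max=59
step 11: append 37 -> window=[58, 37] -> max=58
Window #10 max = 58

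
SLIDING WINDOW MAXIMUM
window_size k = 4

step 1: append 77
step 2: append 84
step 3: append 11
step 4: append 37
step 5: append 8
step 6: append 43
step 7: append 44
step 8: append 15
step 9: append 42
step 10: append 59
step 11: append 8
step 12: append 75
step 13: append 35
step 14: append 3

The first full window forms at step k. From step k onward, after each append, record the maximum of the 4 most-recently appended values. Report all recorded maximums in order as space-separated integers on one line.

Answer: 84 84 43 44 44 44 59 59 75 75 75

Derivation:
step 1: append 77 -> window=[77] (not full yet)
step 2: append 84 -> window=[77, 84] (not full yet)
step 3: append 11 -> window=[77, 84, 11] (not full yet)
step 4: append 37 -> window=[77, 84, 11, 37] -> max=84
step 5: append 8 -> window=[84, 11, 37, 8] -> max=84
step 6: append 43 -> window=[11, 37, 8, 43] -> max=43
step 7: append 44 -> window=[37, 8, 43, 44] -> max=44
step 8: append 15 -> window=[8, 43, 44, 15] -> max=44
step 9: append 42 -> window=[43, 44, 15, 42] -> max=44
step 10: append 59 -> window=[44, 15, 42, 59] -> max=59
step 11: append 8 -> window=[15, 42, 59, 8] -> max=59
step 12: append 75 -> window=[42, 59, 8, 75] -> max=75
step 13: append 35 -> window=[59, 8, 75, 35] -> max=75
step 14: append 3 -> window=[8, 75, 35, 3] -> max=75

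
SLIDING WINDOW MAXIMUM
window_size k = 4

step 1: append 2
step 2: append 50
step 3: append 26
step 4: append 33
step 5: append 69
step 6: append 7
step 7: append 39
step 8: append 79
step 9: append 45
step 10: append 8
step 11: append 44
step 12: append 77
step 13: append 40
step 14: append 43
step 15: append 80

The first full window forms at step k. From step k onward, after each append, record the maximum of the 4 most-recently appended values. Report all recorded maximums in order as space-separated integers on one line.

Answer: 50 69 69 69 79 79 79 79 77 77 77 80

Derivation:
step 1: append 2 -> window=[2] (not full yet)
step 2: append 50 -> window=[2, 50] (not full yet)
step 3: append 26 -> window=[2, 50, 26] (not full yet)
step 4: append 33 -> window=[2, 50, 26, 33] -> max=50
step 5: append 69 -> window=[50, 26, 33, 69] -> max=69
step 6: append 7 -> window=[26, 33, 69, 7] -> max=69
step 7: append 39 -> window=[33, 69, 7, 39] -> max=69
step 8: append 79 -> window=[69, 7, 39, 79] -> max=79
step 9: append 45 -> window=[7, 39, 79, 45] -> max=79
step 10: append 8 -> window=[39, 79, 45, 8] -> max=79
step 11: append 44 -> window=[79, 45, 8, 44] -> max=79
step 12: append 77 -> window=[45, 8, 44, 77] -> max=77
step 13: append 40 -> window=[8, 44, 77, 40] -> max=77
step 14: append 43 -> window=[44, 77, 40, 43] -> max=77
step 15: append 80 -> window=[77, 40, 43, 80] -> max=80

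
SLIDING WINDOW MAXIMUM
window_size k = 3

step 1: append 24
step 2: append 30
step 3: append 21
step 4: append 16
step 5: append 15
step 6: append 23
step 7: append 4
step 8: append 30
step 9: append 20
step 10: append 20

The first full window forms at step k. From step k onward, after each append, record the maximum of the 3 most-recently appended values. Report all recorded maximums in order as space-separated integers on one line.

Answer: 30 30 21 23 23 30 30 30

Derivation:
step 1: append 24 -> window=[24] (not full yet)
step 2: append 30 -> window=[24, 30] (not full yet)
step 3: append 21 -> window=[24, 30, 21] -> max=30
step 4: append 16 -> window=[30, 21, 16] -> max=30
step 5: append 15 -> window=[21, 16, 15] -> max=21
step 6: append 23 -> window=[16, 15, 23] -> max=23
step 7: append 4 -> window=[15, 23, 4] -> max=23
step 8: append 30 -> window=[23, 4, 30] -> max=30
step 9: append 20 -> window=[4, 30, 20] -> max=30
step 10: append 20 -> window=[30, 20, 20] -> max=30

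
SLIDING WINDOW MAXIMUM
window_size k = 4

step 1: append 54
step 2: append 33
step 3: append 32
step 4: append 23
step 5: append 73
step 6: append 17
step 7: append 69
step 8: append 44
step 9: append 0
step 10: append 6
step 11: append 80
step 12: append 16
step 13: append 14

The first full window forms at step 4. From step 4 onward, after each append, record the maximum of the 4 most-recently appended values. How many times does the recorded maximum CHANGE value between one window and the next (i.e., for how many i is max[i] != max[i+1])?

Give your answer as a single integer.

step 1: append 54 -> window=[54] (not full yet)
step 2: append 33 -> window=[54, 33] (not full yet)
step 3: append 32 -> window=[54, 33, 32] (not full yet)
step 4: append 23 -> window=[54, 33, 32, 23] -> max=54
step 5: append 73 -> window=[33, 32, 23, 73] -> max=73
step 6: append 17 -> window=[32, 23, 73, 17] -> max=73
step 7: append 69 -> window=[23, 73, 17, 69] -> max=73
step 8: append 44 -> window=[73, 17, 69, 44] -> max=73
step 9: append 0 -> window=[17, 69, 44, 0] -> max=69
step 10: append 6 -> window=[69, 44, 0, 6] -> max=69
step 11: append 80 -> window=[44, 0, 6, 80] -> max=80
step 12: append 16 -> window=[0, 6, 80, 16] -> max=80
step 13: append 14 -> window=[6, 80, 16, 14] -> max=80
Recorded maximums: 54 73 73 73 73 69 69 80 80 80
Changes between consecutive maximums: 3

Answer: 3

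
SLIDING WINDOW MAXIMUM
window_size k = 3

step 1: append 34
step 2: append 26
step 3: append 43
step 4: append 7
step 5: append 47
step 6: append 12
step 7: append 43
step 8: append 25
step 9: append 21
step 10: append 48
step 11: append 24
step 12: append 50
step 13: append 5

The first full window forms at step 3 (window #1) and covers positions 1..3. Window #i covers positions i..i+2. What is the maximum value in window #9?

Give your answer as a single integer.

step 1: append 34 -> window=[34] (not full yet)
step 2: append 26 -> window=[34, 26] (not full yet)
step 3: append 43 -> window=[34, 26, 43] -> max=43
step 4: append 7 -> window=[26, 43, 7] -> max=43
step 5: append 47 -> window=[43, 7, 47] -> max=47
step 6: append 12 -> window=[7, 47, 12] -> max=47
step 7: append 43 -> window=[47, 12, 43] -> max=47
step 8: append 25 -> window=[12, 43, 25] -> max=43
step 9: append 21 -> window=[43, 25, 21] -> max=43
step 10: append 48 -> window=[25, 21, 48] -> max=48
step 11: append 24 -> window=[21, 48, 24] -> max=48
Window #9 max = 48

Answer: 48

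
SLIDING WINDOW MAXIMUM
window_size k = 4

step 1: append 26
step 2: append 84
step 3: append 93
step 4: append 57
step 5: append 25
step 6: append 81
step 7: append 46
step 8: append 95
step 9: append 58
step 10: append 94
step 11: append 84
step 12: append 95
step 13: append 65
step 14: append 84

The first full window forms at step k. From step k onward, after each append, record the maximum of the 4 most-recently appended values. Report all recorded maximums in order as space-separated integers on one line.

step 1: append 26 -> window=[26] (not full yet)
step 2: append 84 -> window=[26, 84] (not full yet)
step 3: append 93 -> window=[26, 84, 93] (not full yet)
step 4: append 57 -> window=[26, 84, 93, 57] -> max=93
step 5: append 25 -> window=[84, 93, 57, 25] -> max=93
step 6: append 81 -> window=[93, 57, 25, 81] -> max=93
step 7: append 46 -> window=[57, 25, 81, 46] -> max=81
step 8: append 95 -> window=[25, 81, 46, 95] -> max=95
step 9: append 58 -> window=[81, 46, 95, 58] -> max=95
step 10: append 94 -> window=[46, 95, 58, 94] -> max=95
step 11: append 84 -> window=[95, 58, 94, 84] -> max=95
step 12: append 95 -> window=[58, 94, 84, 95] -> max=95
step 13: append 65 -> window=[94, 84, 95, 65] -> max=95
step 14: append 84 -> window=[84, 95, 65, 84] -> max=95

Answer: 93 93 93 81 95 95 95 95 95 95 95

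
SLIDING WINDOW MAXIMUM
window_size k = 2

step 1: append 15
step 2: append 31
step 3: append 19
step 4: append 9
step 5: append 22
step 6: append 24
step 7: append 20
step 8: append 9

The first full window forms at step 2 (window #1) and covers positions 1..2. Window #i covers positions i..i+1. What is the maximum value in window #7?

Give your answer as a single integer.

step 1: append 15 -> window=[15] (not full yet)
step 2: append 31 -> window=[15, 31] -> max=31
step 3: append 19 -> window=[31, 19] -> max=31
step 4: append 9 -> window=[19, 9] -> max=19
step 5: append 22 -> window=[9, 22] -> max=22
step 6: append 24 -> window=[22, 24] -> max=24
step 7: append 20 -> window=[24, 20] -> max=24
step 8: append 9 -> window=[20, 9] -> max=20
Window #7 max = 20

Answer: 20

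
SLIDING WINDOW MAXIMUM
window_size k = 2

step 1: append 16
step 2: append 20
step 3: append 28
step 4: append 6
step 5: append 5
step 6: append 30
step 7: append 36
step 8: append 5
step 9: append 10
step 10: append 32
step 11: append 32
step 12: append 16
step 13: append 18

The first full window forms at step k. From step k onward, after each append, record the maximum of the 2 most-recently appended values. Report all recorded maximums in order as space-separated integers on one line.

step 1: append 16 -> window=[16] (not full yet)
step 2: append 20 -> window=[16, 20] -> max=20
step 3: append 28 -> window=[20, 28] -> max=28
step 4: append 6 -> window=[28, 6] -> max=28
step 5: append 5 -> window=[6, 5] -> max=6
step 6: append 30 -> window=[5, 30] -> max=30
step 7: append 36 -> window=[30, 36] -> max=36
step 8: append 5 -> window=[36, 5] -> max=36
step 9: append 10 -> window=[5, 10] -> max=10
step 10: append 32 -> window=[10, 32] -> max=32
step 11: append 32 -> window=[32, 32] -> max=32
step 12: append 16 -> window=[32, 16] -> max=32
step 13: append 18 -> window=[16, 18] -> max=18

Answer: 20 28 28 6 30 36 36 10 32 32 32 18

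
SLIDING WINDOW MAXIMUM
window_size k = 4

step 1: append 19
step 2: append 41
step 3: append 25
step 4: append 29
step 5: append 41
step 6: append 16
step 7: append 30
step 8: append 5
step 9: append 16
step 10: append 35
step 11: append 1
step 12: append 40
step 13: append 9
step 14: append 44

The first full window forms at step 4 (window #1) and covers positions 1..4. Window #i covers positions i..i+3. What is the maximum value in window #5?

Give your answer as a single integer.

Answer: 41

Derivation:
step 1: append 19 -> window=[19] (not full yet)
step 2: append 41 -> window=[19, 41] (not full yet)
step 3: append 25 -> window=[19, 41, 25] (not full yet)
step 4: append 29 -> window=[19, 41, 25, 29] -> max=41
step 5: append 41 -> window=[41, 25, 29, 41] -> max=41
step 6: append 16 -> window=[25, 29, 41, 16] -> max=41
step 7: append 30 -> window=[29, 41, 16, 30] -> max=41
step 8: append 5 -> window=[41, 16, 30, 5] -> max=41
Window #5 max = 41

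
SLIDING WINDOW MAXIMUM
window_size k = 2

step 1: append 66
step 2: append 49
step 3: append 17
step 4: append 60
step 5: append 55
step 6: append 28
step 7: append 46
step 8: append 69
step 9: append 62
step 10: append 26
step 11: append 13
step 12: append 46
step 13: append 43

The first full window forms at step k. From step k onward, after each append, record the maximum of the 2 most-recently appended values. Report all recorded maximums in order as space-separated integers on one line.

Answer: 66 49 60 60 55 46 69 69 62 26 46 46

Derivation:
step 1: append 66 -> window=[66] (not full yet)
step 2: append 49 -> window=[66, 49] -> max=66
step 3: append 17 -> window=[49, 17] -> max=49
step 4: append 60 -> window=[17, 60] -> max=60
step 5: append 55 -> window=[60, 55] -> max=60
step 6: append 28 -> window=[55, 28] -> max=55
step 7: append 46 -> window=[28, 46] -> max=46
step 8: append 69 -> window=[46, 69] -> max=69
step 9: append 62 -> window=[69, 62] -> max=69
step 10: append 26 -> window=[62, 26] -> max=62
step 11: append 13 -> window=[26, 13] -> max=26
step 12: append 46 -> window=[13, 46] -> max=46
step 13: append 43 -> window=[46, 43] -> max=46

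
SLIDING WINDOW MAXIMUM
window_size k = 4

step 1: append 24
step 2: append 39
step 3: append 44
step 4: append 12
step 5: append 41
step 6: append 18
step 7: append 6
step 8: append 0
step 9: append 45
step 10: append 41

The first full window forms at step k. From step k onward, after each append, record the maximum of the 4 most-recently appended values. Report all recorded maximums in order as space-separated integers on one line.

step 1: append 24 -> window=[24] (not full yet)
step 2: append 39 -> window=[24, 39] (not full yet)
step 3: append 44 -> window=[24, 39, 44] (not full yet)
step 4: append 12 -> window=[24, 39, 44, 12] -> max=44
step 5: append 41 -> window=[39, 44, 12, 41] -> max=44
step 6: append 18 -> window=[44, 12, 41, 18] -> max=44
step 7: append 6 -> window=[12, 41, 18, 6] -> max=41
step 8: append 0 -> window=[41, 18, 6, 0] -> max=41
step 9: append 45 -> window=[18, 6, 0, 45] -> max=45
step 10: append 41 -> window=[6, 0, 45, 41] -> max=45

Answer: 44 44 44 41 41 45 45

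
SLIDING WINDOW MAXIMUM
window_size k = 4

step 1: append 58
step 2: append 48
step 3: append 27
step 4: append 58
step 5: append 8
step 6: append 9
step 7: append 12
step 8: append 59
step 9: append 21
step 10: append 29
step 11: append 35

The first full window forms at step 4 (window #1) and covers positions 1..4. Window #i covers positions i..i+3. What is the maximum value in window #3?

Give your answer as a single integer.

Answer: 58

Derivation:
step 1: append 58 -> window=[58] (not full yet)
step 2: append 48 -> window=[58, 48] (not full yet)
step 3: append 27 -> window=[58, 48, 27] (not full yet)
step 4: append 58 -> window=[58, 48, 27, 58] -> max=58
step 5: append 8 -> window=[48, 27, 58, 8] -> max=58
step 6: append 9 -> window=[27, 58, 8, 9] -> max=58
Window #3 max = 58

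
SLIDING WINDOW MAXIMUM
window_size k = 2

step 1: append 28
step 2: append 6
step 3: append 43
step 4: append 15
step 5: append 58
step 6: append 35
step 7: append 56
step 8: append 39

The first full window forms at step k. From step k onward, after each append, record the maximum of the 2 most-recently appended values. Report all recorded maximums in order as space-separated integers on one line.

Answer: 28 43 43 58 58 56 56

Derivation:
step 1: append 28 -> window=[28] (not full yet)
step 2: append 6 -> window=[28, 6] -> max=28
step 3: append 43 -> window=[6, 43] -> max=43
step 4: append 15 -> window=[43, 15] -> max=43
step 5: append 58 -> window=[15, 58] -> max=58
step 6: append 35 -> window=[58, 35] -> max=58
step 7: append 56 -> window=[35, 56] -> max=56
step 8: append 39 -> window=[56, 39] -> max=56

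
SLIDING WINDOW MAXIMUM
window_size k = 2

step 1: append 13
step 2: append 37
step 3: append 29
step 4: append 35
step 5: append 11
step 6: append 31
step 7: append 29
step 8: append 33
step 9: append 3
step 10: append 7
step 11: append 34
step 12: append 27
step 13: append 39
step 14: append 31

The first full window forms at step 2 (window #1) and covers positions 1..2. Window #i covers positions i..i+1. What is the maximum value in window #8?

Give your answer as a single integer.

Answer: 33

Derivation:
step 1: append 13 -> window=[13] (not full yet)
step 2: append 37 -> window=[13, 37] -> max=37
step 3: append 29 -> window=[37, 29] -> max=37
step 4: append 35 -> window=[29, 35] -> max=35
step 5: append 11 -> window=[35, 11] -> max=35
step 6: append 31 -> window=[11, 31] -> max=31
step 7: append 29 -> window=[31, 29] -> max=31
step 8: append 33 -> window=[29, 33] -> max=33
step 9: append 3 -> window=[33, 3] -> max=33
Window #8 max = 33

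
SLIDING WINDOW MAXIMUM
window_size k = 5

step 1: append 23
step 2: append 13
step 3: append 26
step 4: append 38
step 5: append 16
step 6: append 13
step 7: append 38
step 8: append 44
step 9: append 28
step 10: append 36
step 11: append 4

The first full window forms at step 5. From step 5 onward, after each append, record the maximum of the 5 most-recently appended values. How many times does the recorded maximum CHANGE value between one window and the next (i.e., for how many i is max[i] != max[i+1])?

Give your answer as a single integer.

step 1: append 23 -> window=[23] (not full yet)
step 2: append 13 -> window=[23, 13] (not full yet)
step 3: append 26 -> window=[23, 13, 26] (not full yet)
step 4: append 38 -> window=[23, 13, 26, 38] (not full yet)
step 5: append 16 -> window=[23, 13, 26, 38, 16] -> max=38
step 6: append 13 -> window=[13, 26, 38, 16, 13] -> max=38
step 7: append 38 -> window=[26, 38, 16, 13, 38] -> max=38
step 8: append 44 -> window=[38, 16, 13, 38, 44] -> max=44
step 9: append 28 -> window=[16, 13, 38, 44, 28] -> max=44
step 10: append 36 -> window=[13, 38, 44, 28, 36] -> max=44
step 11: append 4 -> window=[38, 44, 28, 36, 4] -> max=44
Recorded maximums: 38 38 38 44 44 44 44
Changes between consecutive maximums: 1

Answer: 1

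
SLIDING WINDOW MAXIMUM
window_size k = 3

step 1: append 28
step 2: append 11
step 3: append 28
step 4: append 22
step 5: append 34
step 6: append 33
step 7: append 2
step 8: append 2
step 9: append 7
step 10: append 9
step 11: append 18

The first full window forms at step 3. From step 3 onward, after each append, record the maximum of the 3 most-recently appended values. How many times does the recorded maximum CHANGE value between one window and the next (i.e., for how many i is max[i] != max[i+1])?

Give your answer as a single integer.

step 1: append 28 -> window=[28] (not full yet)
step 2: append 11 -> window=[28, 11] (not full yet)
step 3: append 28 -> window=[28, 11, 28] -> max=28
step 4: append 22 -> window=[11, 28, 22] -> max=28
step 5: append 34 -> window=[28, 22, 34] -> max=34
step 6: append 33 -> window=[22, 34, 33] -> max=34
step 7: append 2 -> window=[34, 33, 2] -> max=34
step 8: append 2 -> window=[33, 2, 2] -> max=33
step 9: append 7 -> window=[2, 2, 7] -> max=7
step 10: append 9 -> window=[2, 7, 9] -> max=9
step 11: append 18 -> window=[7, 9, 18] -> max=18
Recorded maximums: 28 28 34 34 34 33 7 9 18
Changes between consecutive maximums: 5

Answer: 5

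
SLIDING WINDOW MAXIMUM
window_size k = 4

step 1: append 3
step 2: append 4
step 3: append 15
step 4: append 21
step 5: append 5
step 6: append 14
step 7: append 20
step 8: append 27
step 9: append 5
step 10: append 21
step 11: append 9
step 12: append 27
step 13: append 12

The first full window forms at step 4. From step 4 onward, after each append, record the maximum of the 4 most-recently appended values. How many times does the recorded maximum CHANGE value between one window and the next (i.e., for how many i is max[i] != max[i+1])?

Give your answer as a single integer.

step 1: append 3 -> window=[3] (not full yet)
step 2: append 4 -> window=[3, 4] (not full yet)
step 3: append 15 -> window=[3, 4, 15] (not full yet)
step 4: append 21 -> window=[3, 4, 15, 21] -> max=21
step 5: append 5 -> window=[4, 15, 21, 5] -> max=21
step 6: append 14 -> window=[15, 21, 5, 14] -> max=21
step 7: append 20 -> window=[21, 5, 14, 20] -> max=21
step 8: append 27 -> window=[5, 14, 20, 27] -> max=27
step 9: append 5 -> window=[14, 20, 27, 5] -> max=27
step 10: append 21 -> window=[20, 27, 5, 21] -> max=27
step 11: append 9 -> window=[27, 5, 21, 9] -> max=27
step 12: append 27 -> window=[5, 21, 9, 27] -> max=27
step 13: append 12 -> window=[21, 9, 27, 12] -> max=27
Recorded maximums: 21 21 21 21 27 27 27 27 27 27
Changes between consecutive maximums: 1

Answer: 1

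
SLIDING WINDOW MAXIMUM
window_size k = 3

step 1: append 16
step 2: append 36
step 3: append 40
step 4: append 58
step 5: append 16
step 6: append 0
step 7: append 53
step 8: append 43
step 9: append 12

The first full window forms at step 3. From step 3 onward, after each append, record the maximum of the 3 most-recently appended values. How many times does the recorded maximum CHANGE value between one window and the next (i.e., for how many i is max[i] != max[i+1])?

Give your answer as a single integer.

Answer: 2

Derivation:
step 1: append 16 -> window=[16] (not full yet)
step 2: append 36 -> window=[16, 36] (not full yet)
step 3: append 40 -> window=[16, 36, 40] -> max=40
step 4: append 58 -> window=[36, 40, 58] -> max=58
step 5: append 16 -> window=[40, 58, 16] -> max=58
step 6: append 0 -> window=[58, 16, 0] -> max=58
step 7: append 53 -> window=[16, 0, 53] -> max=53
step 8: append 43 -> window=[0, 53, 43] -> max=53
step 9: append 12 -> window=[53, 43, 12] -> max=53
Recorded maximums: 40 58 58 58 53 53 53
Changes between consecutive maximums: 2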